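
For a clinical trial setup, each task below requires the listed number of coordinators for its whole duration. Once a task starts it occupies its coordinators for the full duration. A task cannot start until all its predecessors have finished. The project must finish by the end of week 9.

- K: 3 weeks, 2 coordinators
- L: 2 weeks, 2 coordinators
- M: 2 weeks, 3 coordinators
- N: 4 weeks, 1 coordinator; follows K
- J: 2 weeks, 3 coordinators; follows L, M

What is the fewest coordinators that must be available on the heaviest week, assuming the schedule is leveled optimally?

4

Early-start (K@1, L@1, M@1, N@4, J@3) gives peak 7: w1:7  w2:7  w3:5  w4:4  w5:1  w6:1  w7:1  w8:0  w9:0.
Shift M→4, J→6.
Schedule K@1, L@1, M@4, N@4, J@6: w1:4  w2:4  w3:2  w4:4  w5:4  w6:4  w7:4  w8:0  w9:0 — peak 4.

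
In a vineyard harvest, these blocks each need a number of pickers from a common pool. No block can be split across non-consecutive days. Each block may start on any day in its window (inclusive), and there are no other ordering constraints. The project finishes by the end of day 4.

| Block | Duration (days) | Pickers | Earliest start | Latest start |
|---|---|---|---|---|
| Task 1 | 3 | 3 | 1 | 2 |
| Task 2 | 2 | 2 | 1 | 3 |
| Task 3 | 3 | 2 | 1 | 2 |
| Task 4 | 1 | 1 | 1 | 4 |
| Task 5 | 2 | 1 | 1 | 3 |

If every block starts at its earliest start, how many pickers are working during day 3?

At early start, day 3 has: Task 1, Task 3.
Demand: 3 + 2 = 5.

5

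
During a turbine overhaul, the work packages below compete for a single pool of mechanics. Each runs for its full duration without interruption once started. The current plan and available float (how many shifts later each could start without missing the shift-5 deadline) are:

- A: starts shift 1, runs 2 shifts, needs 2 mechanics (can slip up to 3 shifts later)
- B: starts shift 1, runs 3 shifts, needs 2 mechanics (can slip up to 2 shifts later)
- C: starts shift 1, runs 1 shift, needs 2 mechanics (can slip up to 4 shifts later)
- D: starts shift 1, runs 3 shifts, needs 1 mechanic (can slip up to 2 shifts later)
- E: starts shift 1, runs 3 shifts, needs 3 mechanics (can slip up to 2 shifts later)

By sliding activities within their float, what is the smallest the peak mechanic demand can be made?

Early-start (A@1, B@1, C@1, D@1, E@1) gives peak 10: s1:10  s2:8  s3:6  s4:0  s5:0.
Shift D→2, E→3.
Schedule A@1, B@1, C@1, D@2, E@3: s1:6  s2:5  s3:6  s4:4  s5:3 — peak 6.

6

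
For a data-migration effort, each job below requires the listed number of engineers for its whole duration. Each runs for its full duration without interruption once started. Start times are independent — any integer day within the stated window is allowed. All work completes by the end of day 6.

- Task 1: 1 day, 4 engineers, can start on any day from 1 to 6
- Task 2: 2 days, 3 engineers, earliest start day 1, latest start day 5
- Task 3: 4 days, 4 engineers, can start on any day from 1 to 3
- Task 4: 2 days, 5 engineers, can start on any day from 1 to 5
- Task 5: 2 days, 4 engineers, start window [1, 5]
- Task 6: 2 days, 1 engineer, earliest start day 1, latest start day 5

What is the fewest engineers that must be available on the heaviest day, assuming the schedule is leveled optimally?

9

Early-start (Task 1@1, Task 2@1, Task 3@1, Task 4@1, Task 5@1, Task 6@1) gives peak 21: d1:21  d2:17  d3:4  d4:4  d5:0  d6:0.
Shift Task 3→2, Task 4→3, Task 5→5.
Schedule Task 1@1, Task 2@1, Task 3@2, Task 4@3, Task 5@5, Task 6@1: d1:8  d2:8  d3:9  d4:9  d5:8  d6:4 — peak 9.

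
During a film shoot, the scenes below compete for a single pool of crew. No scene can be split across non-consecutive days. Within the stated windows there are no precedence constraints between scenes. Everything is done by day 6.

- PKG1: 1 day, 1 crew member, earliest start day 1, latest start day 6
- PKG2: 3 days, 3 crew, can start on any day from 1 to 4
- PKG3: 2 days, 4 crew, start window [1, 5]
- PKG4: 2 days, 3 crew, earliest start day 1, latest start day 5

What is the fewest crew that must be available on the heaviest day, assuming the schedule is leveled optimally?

Early-start (PKG1@1, PKG2@1, PKG3@1, PKG4@1) gives peak 11: d1:11  d2:10  d3:3  d4:0  d5:0  d6:0.
Shift PKG3→4, PKG4→2.
Schedule PKG1@1, PKG2@1, PKG3@4, PKG4@2: d1:4  d2:6  d3:6  d4:4  d5:4  d6:0 — peak 6.

6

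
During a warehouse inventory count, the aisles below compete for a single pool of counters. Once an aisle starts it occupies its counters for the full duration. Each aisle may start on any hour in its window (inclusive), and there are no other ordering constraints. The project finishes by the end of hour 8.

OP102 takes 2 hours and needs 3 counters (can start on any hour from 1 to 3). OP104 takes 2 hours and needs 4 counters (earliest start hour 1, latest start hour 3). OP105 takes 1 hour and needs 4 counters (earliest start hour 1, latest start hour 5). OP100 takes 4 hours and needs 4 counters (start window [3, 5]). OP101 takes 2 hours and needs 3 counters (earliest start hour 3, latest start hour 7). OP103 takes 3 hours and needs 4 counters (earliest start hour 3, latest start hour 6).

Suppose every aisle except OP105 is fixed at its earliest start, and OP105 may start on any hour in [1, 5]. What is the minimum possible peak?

OP105@1: h1:11  h2:7  h3:11  h4:11  h5:8  h6:4  h7:0  h8:0 → peak 11
OP105@2: h1:7  h2:11  h3:11  h4:11  h5:8  h6:4  h7:0  h8:0 → peak 11
OP105@3: h1:7  h2:7  h3:15  h4:11  h5:8  h6:4  h7:0  h8:0 → peak 15
OP105@4: h1:7  h2:7  h3:11  h4:15  h5:8  h6:4  h7:0  h8:0 → peak 15
OP105@5: h1:7  h2:7  h3:11  h4:11  h5:12  h6:4  h7:0  h8:0 → peak 12
Best is OP105@1, peak 11.

11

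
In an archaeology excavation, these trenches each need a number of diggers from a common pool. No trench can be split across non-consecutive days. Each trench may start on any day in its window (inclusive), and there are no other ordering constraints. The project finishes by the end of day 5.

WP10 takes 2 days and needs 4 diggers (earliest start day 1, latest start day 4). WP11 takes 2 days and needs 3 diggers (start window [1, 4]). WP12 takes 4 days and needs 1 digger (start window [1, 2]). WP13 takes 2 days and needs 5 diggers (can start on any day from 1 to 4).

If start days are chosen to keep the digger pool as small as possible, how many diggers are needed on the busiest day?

8

Early-start (WP10@1, WP11@1, WP12@1, WP13@1) gives peak 13: d1:13  d2:13  d3:1  d4:1  d5:0.
Shift WP13→3.
Schedule WP10@1, WP11@1, WP12@1, WP13@3: d1:8  d2:8  d3:6  d4:6  d5:0 — peak 8.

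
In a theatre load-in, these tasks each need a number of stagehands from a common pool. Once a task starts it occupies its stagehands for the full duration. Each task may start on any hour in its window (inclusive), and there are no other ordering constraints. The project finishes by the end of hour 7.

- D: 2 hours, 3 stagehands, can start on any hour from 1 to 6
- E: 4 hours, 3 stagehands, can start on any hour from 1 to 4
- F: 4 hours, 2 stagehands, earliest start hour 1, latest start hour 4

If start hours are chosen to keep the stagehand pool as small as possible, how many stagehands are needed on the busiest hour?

5

Early-start (D@1, E@1, F@1) gives peak 8: h1:8  h2:8  h3:5  h4:5  h5:0  h6:0  h7:0.
Shift E→3.
Schedule D@1, E@3, F@1: h1:5  h2:5  h3:5  h4:5  h5:3  h6:3  h7:0 — peak 5.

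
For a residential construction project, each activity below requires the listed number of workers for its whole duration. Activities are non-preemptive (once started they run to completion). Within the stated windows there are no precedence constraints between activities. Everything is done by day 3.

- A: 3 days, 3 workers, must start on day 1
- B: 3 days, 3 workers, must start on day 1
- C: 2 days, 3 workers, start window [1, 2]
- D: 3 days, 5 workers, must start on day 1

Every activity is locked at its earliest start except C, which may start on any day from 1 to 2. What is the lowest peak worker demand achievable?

C@1: d1:14  d2:14  d3:11 → peak 14
C@2: d1:11  d2:14  d3:14 → peak 14
Best is C@1, peak 14.

14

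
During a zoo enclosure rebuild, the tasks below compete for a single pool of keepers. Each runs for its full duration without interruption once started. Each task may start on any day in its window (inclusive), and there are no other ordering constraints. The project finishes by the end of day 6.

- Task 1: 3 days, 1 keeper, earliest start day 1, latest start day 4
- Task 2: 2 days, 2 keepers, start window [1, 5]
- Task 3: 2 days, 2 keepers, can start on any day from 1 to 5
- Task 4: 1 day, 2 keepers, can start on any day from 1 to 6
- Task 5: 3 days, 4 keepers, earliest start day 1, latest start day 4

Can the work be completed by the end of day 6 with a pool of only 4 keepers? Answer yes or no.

Total keeper-days = 25; over 6 days the average is 25/6 > 4, so some day must exceed 4.

no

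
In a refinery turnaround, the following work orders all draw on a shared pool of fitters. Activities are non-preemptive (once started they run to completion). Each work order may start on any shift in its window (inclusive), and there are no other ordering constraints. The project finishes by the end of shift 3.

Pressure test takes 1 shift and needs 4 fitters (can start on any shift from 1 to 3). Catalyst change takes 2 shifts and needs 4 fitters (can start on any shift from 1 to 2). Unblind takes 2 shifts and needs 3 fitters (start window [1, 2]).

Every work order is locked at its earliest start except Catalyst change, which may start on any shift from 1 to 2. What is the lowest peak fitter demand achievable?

7

Catalyst change@1: s1:11  s2:7  s3:0 → peak 11
Catalyst change@2: s1:7  s2:7  s3:4 → peak 7
Best is Catalyst change@2, peak 7.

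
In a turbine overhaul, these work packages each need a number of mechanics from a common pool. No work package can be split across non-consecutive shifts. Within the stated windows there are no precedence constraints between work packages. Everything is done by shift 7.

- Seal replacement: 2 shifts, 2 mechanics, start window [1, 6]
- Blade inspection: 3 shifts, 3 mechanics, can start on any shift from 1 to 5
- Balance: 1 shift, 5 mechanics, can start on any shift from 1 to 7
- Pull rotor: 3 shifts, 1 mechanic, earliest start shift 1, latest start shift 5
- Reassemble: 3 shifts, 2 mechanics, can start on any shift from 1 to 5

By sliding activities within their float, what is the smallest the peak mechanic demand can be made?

Early-start (Seal replacement@1, Blade inspection@1, Balance@1, Pull rotor@1, Reassemble@1) gives peak 13: s1:13  s2:8  s3:6  s4:0  s5:0  s6:0  s7:0.
Shift Balance→4, Pull rotor→5, Reassemble→5.
Schedule Seal replacement@1, Blade inspection@1, Balance@4, Pull rotor@5, Reassemble@5: s1:5  s2:5  s3:3  s4:5  s5:3  s6:3  s7:3 — peak 5.

5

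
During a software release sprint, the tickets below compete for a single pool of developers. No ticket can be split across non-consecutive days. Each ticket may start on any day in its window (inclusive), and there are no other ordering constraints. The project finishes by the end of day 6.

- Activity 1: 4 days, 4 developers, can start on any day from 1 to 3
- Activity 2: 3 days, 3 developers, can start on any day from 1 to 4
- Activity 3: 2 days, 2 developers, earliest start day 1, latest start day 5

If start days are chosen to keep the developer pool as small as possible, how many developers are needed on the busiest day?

7

Early-start (Activity 1@1, Activity 2@1, Activity 3@1) gives peak 9: d1:9  d2:9  d3:7  d4:4  d5:0  d6:0.
Shift Activity 3→4.
Schedule Activity 1@1, Activity 2@1, Activity 3@4: d1:7  d2:7  d3:7  d4:6  d5:2  d6:0 — peak 7.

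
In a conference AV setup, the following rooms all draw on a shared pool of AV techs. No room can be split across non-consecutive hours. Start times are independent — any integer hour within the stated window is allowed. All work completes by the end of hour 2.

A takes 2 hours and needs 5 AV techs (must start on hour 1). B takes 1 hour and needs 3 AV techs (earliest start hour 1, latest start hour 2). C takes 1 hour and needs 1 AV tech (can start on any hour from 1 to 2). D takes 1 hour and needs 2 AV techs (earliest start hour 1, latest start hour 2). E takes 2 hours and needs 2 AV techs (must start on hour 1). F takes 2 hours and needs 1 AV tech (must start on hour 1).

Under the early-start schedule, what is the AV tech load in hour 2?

At early start, hour 2 has: A, E, F.
Demand: 5 + 2 + 1 = 8.

8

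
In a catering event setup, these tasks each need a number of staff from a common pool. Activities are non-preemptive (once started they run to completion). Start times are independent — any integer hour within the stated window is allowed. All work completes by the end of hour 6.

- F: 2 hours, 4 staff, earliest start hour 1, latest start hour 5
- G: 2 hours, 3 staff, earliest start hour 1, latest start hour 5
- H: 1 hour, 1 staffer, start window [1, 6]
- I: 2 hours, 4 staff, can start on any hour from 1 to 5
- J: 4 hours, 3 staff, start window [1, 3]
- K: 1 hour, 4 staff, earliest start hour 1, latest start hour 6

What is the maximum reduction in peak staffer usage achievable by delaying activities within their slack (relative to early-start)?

Early-start peak: h1:19  h2:14  h3:3  h4:3  h5:0  h6:0 ⇒ 19.
Leveled (F@1, G@1, H@3, I@4, J@3, K@6): h1:7  h2:7  h3:4  h4:7  h5:7  h6:7 ⇒ 7.
Reduction 19 − 7 = 12.

12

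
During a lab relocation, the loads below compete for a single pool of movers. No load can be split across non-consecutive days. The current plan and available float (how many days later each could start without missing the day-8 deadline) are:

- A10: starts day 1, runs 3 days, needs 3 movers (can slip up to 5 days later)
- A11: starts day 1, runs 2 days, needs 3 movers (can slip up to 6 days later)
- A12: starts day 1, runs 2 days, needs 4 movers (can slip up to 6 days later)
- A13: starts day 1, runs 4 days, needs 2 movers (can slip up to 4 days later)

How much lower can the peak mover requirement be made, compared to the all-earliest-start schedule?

7

Early-start peak: d1:12  d2:12  d3:5  d4:2  d5:0  d6:0  d7:0  d8:0 ⇒ 12.
Leveled (A10@1, A11@4, A12@6, A13@1): d1:5  d2:5  d3:5  d4:5  d5:3  d6:4  d7:4  d8:0 ⇒ 5.
Reduction 12 − 5 = 7.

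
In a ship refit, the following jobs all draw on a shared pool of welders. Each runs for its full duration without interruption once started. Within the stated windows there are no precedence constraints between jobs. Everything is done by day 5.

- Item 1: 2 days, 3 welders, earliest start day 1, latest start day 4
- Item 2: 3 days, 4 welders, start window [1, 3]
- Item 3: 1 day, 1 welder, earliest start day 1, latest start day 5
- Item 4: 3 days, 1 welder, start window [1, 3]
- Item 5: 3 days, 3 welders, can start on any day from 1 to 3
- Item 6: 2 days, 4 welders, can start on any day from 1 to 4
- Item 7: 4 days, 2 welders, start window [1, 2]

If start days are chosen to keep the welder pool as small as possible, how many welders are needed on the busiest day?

10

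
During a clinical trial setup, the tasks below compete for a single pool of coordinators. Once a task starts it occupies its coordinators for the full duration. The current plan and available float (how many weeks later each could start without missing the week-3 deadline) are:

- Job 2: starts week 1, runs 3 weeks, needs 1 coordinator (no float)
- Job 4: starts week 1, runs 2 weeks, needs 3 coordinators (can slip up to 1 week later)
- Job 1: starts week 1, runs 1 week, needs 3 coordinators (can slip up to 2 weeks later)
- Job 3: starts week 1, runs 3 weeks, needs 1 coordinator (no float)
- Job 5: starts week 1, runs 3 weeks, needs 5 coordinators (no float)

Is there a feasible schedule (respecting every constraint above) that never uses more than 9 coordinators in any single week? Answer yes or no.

no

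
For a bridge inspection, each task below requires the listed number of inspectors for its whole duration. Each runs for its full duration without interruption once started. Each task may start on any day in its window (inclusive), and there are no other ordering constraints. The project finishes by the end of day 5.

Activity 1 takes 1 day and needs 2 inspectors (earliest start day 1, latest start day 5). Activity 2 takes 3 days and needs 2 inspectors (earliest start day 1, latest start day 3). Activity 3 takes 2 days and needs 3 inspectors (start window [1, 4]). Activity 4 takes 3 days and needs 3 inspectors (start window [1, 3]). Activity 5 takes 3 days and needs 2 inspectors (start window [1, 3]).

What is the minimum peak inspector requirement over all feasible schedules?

Early-start (Activity 1@1, Activity 2@1, Activity 3@1, Activity 4@1, Activity 5@1) gives peak 12: d1:12  d2:10  d3:7  d4:0  d5:0.
Shift Activity 4→3, Activity 5→2.
Schedule Activity 1@1, Activity 2@1, Activity 3@1, Activity 4@3, Activity 5@2: d1:7  d2:7  d3:7  d4:5  d5:3 — peak 7.

7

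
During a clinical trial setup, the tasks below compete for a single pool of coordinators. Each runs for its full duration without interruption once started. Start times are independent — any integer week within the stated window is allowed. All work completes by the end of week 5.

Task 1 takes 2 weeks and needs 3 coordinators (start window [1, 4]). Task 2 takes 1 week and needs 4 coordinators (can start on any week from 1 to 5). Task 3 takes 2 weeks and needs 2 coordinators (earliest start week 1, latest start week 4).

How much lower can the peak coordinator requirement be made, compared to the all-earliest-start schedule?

Early-start peak: w1:9  w2:5  w3:0  w4:0  w5:0 ⇒ 9.
Leveled (Task 1@1, Task 2@3, Task 3@4): w1:3  w2:3  w3:4  w4:2  w5:2 ⇒ 4.
Reduction 9 − 4 = 5.

5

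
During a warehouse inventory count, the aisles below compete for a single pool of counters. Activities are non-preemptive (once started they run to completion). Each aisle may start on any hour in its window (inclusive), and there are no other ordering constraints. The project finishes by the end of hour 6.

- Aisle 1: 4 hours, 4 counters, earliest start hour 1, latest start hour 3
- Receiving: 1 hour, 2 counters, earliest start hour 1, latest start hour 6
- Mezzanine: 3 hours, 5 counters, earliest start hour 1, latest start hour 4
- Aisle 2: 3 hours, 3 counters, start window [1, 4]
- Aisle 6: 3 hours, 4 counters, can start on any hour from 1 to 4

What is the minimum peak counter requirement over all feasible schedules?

Early-start (Aisle 1@1, Receiving@1, Mezzanine@1, Aisle 2@1, Aisle 6@1) gives peak 18: h1:18  h2:16  h3:16  h4:4  h5:0  h6:0.
Shift Aisle 2→4, Aisle 6→4.
Schedule Aisle 1@1, Receiving@1, Mezzanine@1, Aisle 2@4, Aisle 6@4: h1:11  h2:9  h3:9  h4:11  h5:7  h6:7 — peak 11.

11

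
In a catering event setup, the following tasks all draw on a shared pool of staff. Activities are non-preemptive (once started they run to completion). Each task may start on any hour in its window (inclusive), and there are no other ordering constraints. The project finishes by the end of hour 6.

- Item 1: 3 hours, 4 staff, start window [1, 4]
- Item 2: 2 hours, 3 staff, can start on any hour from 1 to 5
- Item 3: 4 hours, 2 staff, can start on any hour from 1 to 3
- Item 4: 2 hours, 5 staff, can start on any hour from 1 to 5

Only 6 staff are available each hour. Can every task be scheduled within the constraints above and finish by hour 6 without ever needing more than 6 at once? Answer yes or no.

The minimum achievable peak is 7; 6 < 7, so no feasible schedule stays within the cap.

no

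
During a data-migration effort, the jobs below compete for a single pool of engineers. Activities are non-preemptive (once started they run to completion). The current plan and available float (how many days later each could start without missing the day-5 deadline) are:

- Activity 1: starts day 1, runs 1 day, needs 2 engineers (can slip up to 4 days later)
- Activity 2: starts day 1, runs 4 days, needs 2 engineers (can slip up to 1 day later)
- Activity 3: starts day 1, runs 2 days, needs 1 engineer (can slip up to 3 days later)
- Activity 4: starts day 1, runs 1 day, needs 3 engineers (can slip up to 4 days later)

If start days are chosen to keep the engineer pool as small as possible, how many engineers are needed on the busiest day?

Early-start (Activity 1@1, Activity 2@1, Activity 3@1, Activity 4@1) gives peak 8: d1:8  d2:3  d3:2  d4:2  d5:0.
Shift Activity 3→2, Activity 4→5.
Schedule Activity 1@1, Activity 2@1, Activity 3@2, Activity 4@5: d1:4  d2:3  d3:3  d4:2  d5:3 — peak 4.

4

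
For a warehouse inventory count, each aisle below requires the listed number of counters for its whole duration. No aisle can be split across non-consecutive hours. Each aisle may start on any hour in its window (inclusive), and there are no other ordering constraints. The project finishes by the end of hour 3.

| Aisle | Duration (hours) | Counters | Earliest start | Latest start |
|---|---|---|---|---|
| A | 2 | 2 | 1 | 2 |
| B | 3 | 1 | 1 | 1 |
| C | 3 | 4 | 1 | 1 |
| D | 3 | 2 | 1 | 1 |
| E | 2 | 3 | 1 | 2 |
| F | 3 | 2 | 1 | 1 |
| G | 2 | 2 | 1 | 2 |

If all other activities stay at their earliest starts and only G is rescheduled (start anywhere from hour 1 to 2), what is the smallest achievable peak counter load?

G@1: h1:16  h2:16  h3:9 → peak 16
G@2: h1:14  h2:16  h3:11 → peak 16
Best is G@1, peak 16.

16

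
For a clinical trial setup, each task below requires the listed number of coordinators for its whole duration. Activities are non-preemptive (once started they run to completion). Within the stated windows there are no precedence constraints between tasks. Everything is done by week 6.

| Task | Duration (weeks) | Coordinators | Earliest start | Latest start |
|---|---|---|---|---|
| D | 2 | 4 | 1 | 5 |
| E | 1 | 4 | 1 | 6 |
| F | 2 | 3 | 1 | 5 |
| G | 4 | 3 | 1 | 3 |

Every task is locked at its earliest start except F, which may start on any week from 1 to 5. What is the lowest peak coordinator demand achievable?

11

F@1: w1:14  w2:10  w3:3  w4:3  w5:0  w6:0 → peak 14
F@2: w1:11  w2:10  w3:6  w4:3  w5:0  w6:0 → peak 11
F@3: w1:11  w2:7  w3:6  w4:6  w5:0  w6:0 → peak 11
F@4: w1:11  w2:7  w3:3  w4:6  w5:3  w6:0 → peak 11
F@5: w1:11  w2:7  w3:3  w4:3  w5:3  w6:3 → peak 11
Best is F@2, peak 11.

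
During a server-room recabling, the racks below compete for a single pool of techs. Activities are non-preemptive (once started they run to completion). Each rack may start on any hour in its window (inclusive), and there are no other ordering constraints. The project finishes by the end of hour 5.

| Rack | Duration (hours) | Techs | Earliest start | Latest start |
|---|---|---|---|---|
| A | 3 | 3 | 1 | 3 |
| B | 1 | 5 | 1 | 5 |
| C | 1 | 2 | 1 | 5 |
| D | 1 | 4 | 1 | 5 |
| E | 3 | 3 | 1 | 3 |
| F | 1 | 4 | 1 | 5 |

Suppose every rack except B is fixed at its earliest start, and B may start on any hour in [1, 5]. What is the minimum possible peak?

16

B@1: h1:21  h2:6  h3:6  h4:0  h5:0 → peak 21
B@2: h1:16  h2:11  h3:6  h4:0  h5:0 → peak 16
B@3: h1:16  h2:6  h3:11  h4:0  h5:0 → peak 16
B@4: h1:16  h2:6  h3:6  h4:5  h5:0 → peak 16
B@5: h1:16  h2:6  h3:6  h4:0  h5:5 → peak 16
Best is B@2, peak 16.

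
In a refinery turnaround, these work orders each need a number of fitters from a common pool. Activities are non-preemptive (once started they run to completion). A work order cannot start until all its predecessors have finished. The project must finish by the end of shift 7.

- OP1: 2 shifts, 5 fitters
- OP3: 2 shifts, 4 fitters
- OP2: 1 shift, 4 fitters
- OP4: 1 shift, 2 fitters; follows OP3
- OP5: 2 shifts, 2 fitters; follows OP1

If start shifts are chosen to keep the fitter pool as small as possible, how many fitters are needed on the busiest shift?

5

Early-start (OP1@1, OP3@1, OP2@1, OP4@3, OP5@3) gives peak 13: s1:13  s2:9  s3:4  s4:2  s5:0  s6:0  s7:0.
Shift OP3→3, OP2→5, OP4→6, OP5→6.
Schedule OP1@1, OP3@3, OP2@5, OP4@6, OP5@6: s1:5  s2:5  s3:4  s4:4  s5:4  s6:4  s7:2 — peak 5.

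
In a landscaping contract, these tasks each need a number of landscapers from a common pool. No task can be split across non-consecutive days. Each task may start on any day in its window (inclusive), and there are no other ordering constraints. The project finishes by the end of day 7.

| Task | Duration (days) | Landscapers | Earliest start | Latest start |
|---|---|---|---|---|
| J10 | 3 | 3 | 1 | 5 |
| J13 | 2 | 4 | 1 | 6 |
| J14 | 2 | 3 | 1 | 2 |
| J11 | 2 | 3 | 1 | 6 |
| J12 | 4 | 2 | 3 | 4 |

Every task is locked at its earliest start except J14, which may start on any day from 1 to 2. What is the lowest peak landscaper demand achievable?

J14@1: d1:13  d2:13  d3:5  d4:2  d5:2  d6:2  d7:0 → peak 13
J14@2: d1:10  d2:13  d3:8  d4:2  d5:2  d6:2  d7:0 → peak 13
Best is J14@1, peak 13.

13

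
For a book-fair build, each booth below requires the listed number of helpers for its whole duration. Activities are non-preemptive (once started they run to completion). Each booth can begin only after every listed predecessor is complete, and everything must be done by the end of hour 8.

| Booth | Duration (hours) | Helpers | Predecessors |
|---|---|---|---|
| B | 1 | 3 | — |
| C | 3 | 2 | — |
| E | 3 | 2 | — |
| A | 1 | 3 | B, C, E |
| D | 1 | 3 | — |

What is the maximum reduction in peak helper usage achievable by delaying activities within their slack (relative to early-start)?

6

Early-start peak: h1:10  h2:4  h3:4  h4:3  h5:0  h6:0  h7:0  h8:0 ⇒ 10.
Leveled (B@1, C@2, E@2, A@5, D@6): h1:3  h2:4  h3:4  h4:4  h5:3  h6:3  h7:0  h8:0 ⇒ 4.
Reduction 10 − 4 = 6.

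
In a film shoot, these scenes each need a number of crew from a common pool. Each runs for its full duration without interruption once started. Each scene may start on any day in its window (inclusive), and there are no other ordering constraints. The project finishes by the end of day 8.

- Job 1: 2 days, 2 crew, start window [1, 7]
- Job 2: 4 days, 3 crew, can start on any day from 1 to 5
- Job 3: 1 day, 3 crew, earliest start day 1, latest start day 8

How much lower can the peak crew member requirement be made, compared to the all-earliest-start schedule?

5

Early-start peak: d1:8  d2:5  d3:3  d4:3  d5:0  d6:0  d7:0  d8:0 ⇒ 8.
Leveled (Job 1@1, Job 2@3, Job 3@7): d1:2  d2:2  d3:3  d4:3  d5:3  d6:3  d7:3  d8:0 ⇒ 3.
Reduction 8 − 3 = 5.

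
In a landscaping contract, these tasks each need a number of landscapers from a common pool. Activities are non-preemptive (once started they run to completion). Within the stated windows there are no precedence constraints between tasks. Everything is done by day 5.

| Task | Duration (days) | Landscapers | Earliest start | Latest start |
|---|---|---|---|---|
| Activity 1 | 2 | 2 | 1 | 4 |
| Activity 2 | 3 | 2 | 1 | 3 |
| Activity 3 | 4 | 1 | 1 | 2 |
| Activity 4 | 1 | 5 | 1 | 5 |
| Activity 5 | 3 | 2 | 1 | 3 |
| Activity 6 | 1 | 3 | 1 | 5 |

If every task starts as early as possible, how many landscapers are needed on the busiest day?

15

Early-start schedule: Activity 1@1, Activity 2@1, Activity 3@1, Activity 4@1, Activity 5@1, Activity 6@1.
Load per day: day 1: 15, day 2: 7, day 3: 5, day 4: 1, day 5: 0.
Peak is 15.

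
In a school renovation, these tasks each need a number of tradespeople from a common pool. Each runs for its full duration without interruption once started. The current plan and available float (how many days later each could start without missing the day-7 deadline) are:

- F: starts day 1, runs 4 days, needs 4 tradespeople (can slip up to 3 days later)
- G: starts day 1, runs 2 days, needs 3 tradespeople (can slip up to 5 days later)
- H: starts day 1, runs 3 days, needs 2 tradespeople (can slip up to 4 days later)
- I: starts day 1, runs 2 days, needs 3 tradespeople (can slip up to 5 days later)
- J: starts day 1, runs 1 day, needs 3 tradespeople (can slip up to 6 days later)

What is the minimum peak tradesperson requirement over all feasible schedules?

Early-start (F@1, G@1, H@1, I@1, J@1) gives peak 15: d1:15  d2:12  d3:6  d4:4  d5:0  d6:0  d7:0.
Shift G→5, I→5, J→7.
Schedule F@1, G@5, H@1, I@5, J@7: d1:6  d2:6  d3:6  d4:4  d5:6  d6:6  d7:3 — peak 6.
Total tradesperson-days = 37 over 7 days ⇒ peak ≥ ⌈37/7⌉ = 6, so 6 is optimal.

6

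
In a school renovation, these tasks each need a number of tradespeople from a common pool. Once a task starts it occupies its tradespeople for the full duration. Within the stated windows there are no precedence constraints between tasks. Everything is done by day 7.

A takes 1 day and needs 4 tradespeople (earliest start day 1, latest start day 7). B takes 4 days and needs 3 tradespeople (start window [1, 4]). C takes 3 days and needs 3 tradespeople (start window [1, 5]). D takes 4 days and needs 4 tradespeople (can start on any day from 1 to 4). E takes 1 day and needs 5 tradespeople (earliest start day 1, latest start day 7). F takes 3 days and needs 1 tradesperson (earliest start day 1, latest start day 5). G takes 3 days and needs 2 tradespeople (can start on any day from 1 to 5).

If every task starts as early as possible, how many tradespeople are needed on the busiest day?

22

Early-start schedule: A@1, B@1, C@1, D@1, E@1, F@1, G@1.
Load per day: day 1: 22, day 2: 13, day 3: 13, day 4: 7, day 5: 0, day 6: 0, day 7: 0.
Peak is 22.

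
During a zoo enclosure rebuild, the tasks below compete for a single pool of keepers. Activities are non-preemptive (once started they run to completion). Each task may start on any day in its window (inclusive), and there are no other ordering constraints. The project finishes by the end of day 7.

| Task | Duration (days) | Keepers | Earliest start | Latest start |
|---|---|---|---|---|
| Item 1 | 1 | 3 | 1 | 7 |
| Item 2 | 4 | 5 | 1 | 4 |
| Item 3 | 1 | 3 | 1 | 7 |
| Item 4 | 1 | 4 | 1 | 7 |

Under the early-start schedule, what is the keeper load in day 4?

At early start, day 4 has: Item 2.
Demand: 5 = 5.

5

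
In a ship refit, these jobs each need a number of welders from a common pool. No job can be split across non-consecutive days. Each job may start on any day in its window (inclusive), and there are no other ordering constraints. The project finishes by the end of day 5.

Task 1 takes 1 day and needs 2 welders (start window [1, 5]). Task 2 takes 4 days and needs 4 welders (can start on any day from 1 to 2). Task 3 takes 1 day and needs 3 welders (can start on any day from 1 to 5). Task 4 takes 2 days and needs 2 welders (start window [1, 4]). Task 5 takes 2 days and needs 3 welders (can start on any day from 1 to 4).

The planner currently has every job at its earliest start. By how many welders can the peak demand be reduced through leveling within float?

7

Early-start peak: d1:14  d2:9  d3:4  d4:4  d5:0 ⇒ 14.
Leveled (Task 1@1, Task 2@1, Task 3@5, Task 4@2, Task 5@4): d1:6  d2:6  d3:6  d4:7  d5:6 ⇒ 7.
Reduction 14 − 7 = 7.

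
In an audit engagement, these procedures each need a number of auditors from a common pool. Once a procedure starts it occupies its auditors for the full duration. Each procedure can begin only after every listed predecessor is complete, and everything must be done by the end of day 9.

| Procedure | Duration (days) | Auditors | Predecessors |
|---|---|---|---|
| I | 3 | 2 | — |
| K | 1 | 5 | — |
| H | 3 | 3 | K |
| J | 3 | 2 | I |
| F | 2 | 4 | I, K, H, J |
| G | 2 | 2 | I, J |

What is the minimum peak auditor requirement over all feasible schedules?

6

Early-start (I@1, K@1, H@2, J@4, F@7, G@7) gives peak 7: d1:7  d2:5  d3:5  d4:5  d5:2  d6:2  d7:6  d8:6  d9:0.
Shift K→4, H→5, J→5, F→8, G→8.
Schedule I@1, K@4, H@5, J@5, F@8, G@8: d1:2  d2:2  d3:2  d4:5  d5:5  d6:5  d7:5  d8:6  d9:6 — peak 6.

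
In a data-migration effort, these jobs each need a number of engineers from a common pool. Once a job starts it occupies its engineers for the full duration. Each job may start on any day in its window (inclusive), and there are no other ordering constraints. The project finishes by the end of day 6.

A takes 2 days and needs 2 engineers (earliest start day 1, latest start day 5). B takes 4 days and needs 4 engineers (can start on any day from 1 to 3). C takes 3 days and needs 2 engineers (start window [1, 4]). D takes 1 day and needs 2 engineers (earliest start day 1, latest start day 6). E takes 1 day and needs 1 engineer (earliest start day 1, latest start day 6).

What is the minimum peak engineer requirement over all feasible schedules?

Early-start (A@1, B@1, C@1, D@1, E@1) gives peak 11: d1:11  d2:8  d3:6  d4:4  d5:0  d6:0.
Shift C→3, D→5, E→5.
Schedule A@1, B@1, C@3, D@5, E@5: d1:6  d2:6  d3:6  d4:6  d5:5  d6:0 — peak 6.

6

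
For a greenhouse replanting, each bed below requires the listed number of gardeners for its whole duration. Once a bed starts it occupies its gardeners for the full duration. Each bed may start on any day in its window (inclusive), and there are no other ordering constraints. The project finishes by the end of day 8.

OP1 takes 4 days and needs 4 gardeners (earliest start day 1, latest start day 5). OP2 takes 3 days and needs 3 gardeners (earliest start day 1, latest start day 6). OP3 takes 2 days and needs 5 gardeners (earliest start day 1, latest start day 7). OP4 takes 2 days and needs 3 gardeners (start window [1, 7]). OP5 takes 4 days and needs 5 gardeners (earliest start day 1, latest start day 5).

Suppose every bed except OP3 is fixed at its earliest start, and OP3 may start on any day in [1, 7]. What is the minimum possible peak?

OP3@1: d1:20  d2:20  d3:12  d4:9  d5:0  d6:0  d7:0  d8:0 → peak 20
OP3@2: d1:15  d2:20  d3:17  d4:9  d5:0  d6:0  d7:0  d8:0 → peak 20
OP3@3: d1:15  d2:15  d3:17  d4:14  d5:0  d6:0  d7:0  d8:0 → peak 17
OP3@4: d1:15  d2:15  d3:12  d4:14  d5:5  d6:0  d7:0  d8:0 → peak 15
OP3@5: d1:15  d2:15  d3:12  d4:9  d5:5  d6:5  d7:0  d8:0 → peak 15
OP3@6: d1:15  d2:15  d3:12  d4:9  d5:0  d6:5  d7:5  d8:0 → peak 15
OP3@7: d1:15  d2:15  d3:12  d4:9  d5:0  d6:0  d7:5  d8:5 → peak 15
Best is OP3@4, peak 15.

15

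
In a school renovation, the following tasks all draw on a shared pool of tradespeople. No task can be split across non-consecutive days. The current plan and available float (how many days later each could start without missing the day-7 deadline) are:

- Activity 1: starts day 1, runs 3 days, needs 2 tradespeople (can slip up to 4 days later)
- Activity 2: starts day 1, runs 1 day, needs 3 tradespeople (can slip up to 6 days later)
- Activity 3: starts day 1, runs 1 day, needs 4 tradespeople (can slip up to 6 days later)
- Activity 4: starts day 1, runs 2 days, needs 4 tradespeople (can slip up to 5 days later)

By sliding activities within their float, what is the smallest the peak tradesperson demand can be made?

4

Early-start (Activity 1@1, Activity 2@1, Activity 3@1, Activity 4@1) gives peak 13: d1:13  d2:6  d3:2  d4:0  d5:0  d6:0  d7:0.
Shift Activity 2→4, Activity 3→5, Activity 4→6.
Schedule Activity 1@1, Activity 2@4, Activity 3@5, Activity 4@6: d1:2  d2:2  d3:2  d4:3  d5:4  d6:4  d7:4 — peak 4.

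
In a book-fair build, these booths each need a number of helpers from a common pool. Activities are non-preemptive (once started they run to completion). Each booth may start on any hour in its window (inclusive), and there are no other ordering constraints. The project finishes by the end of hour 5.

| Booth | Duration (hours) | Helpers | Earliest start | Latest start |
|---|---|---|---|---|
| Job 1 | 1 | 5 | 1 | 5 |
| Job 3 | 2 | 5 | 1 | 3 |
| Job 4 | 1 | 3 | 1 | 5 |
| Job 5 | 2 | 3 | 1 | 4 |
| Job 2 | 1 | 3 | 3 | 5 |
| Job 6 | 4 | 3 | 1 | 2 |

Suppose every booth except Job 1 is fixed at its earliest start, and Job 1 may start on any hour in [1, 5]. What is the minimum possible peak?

14

Job 1@1: h1:19  h2:11  h3:6  h4:3  h5:0 → peak 19
Job 1@2: h1:14  h2:16  h3:6  h4:3  h5:0 → peak 16
Job 1@3: h1:14  h2:11  h3:11  h4:3  h5:0 → peak 14
Job 1@4: h1:14  h2:11  h3:6  h4:8  h5:0 → peak 14
Job 1@5: h1:14  h2:11  h3:6  h4:3  h5:5 → peak 14
Best is Job 1@3, peak 14.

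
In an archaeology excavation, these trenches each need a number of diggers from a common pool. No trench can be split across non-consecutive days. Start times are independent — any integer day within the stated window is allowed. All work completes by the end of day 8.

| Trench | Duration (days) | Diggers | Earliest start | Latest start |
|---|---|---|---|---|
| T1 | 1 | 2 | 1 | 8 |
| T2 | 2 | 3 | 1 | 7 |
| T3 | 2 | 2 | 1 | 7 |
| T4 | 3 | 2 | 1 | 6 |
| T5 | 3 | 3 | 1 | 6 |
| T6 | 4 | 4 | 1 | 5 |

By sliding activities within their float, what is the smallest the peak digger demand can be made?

Early-start (T1@1, T2@1, T3@1, T4@1, T5@1, T6@1) gives peak 16: d1:16  d2:14  d3:9  d4:4  d5:0  d6:0  d7:0  d8:0.
Shift T3→3, T4→5, T5→2, T6→5.
Schedule T1@1, T2@1, T3@3, T4@5, T5@2, T6@5: d1:5  d2:6  d3:5  d4:5  d5:6  d6:6  d7:6  d8:4 — peak 6.
Total digger-days = 43 over 8 days ⇒ peak ≥ ⌈43/8⌉ = 6, so 6 is optimal.

6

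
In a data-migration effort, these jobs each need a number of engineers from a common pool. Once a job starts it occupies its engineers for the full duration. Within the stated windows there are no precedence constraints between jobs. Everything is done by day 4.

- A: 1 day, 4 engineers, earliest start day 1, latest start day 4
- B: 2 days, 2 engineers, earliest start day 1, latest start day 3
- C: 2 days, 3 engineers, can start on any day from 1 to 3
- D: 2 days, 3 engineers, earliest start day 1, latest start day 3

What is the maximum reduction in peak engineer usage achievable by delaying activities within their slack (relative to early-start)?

Early-start peak: d1:12  d2:8  d3:0  d4:0 ⇒ 12.
Leveled (A@1, B@1, C@2, D@3): d1:6  d2:5  d3:6  d4:3 ⇒ 6.
Reduction 12 − 6 = 6.

6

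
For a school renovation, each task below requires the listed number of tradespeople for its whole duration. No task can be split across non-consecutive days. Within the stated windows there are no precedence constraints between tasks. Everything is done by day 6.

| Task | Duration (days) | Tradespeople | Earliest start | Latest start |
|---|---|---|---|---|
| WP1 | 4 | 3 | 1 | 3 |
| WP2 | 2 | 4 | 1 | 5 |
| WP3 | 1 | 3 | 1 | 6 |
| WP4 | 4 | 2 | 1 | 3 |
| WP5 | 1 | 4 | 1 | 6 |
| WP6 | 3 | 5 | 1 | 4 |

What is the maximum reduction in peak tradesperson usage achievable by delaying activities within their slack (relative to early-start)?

Early-start peak: d1:21  d2:14  d3:10  d4:5  d5:0  d6:0 ⇒ 21.
Leveled (WP1@1, WP2@1, WP3@1, WP4@2, WP5@3, WP6@4): d1:10  d2:9  d3:9  d4:10  d5:7  d6:5 ⇒ 10.
Reduction 21 − 10 = 11.

11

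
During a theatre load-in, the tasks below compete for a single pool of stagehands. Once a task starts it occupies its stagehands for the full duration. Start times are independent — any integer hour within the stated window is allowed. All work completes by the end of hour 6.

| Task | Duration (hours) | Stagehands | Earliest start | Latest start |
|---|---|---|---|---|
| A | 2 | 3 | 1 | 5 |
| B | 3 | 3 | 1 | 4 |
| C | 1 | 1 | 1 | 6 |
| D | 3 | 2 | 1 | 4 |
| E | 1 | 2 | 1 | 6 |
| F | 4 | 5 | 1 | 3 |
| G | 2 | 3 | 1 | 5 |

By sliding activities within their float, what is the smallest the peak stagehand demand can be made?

9

Early-start (A@1, B@1, C@1, D@1, E@1, F@1, G@1) gives peak 19: h1:19  h2:16  h3:10  h4:5  h5:0  h6:0.
Shift C→3, D→4, E→4, F→3.
Schedule A@1, B@1, C@3, D@4, E@4, F@3, G@1: h1:9  h2:9  h3:9  h4:9  h5:7  h6:7 — peak 9.
Total stagehand-hours = 50 over 6 hours ⇒ peak ≥ ⌈50/6⌉ = 9, so 9 is optimal.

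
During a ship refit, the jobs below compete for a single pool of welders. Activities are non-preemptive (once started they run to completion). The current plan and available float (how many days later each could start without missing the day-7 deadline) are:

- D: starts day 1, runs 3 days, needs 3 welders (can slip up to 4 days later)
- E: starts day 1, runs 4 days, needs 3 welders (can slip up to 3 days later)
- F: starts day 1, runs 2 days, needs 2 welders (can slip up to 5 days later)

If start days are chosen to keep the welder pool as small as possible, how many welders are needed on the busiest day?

5

Early-start (D@1, E@1, F@1) gives peak 8: d1:8  d2:8  d3:6  d4:3  d5:0  d6:0  d7:0.
Shift E→4.
Schedule D@1, E@4, F@1: d1:5  d2:5  d3:3  d4:3  d5:3  d6:3  d7:3 — peak 5.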